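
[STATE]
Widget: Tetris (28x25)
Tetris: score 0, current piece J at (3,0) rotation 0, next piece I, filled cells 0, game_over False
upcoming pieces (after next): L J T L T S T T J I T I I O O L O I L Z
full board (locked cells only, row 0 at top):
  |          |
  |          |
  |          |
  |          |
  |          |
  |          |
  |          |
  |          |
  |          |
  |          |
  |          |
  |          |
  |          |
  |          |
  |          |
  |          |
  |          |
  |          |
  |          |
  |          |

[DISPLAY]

   █      │Next:            
   ███    │████             
          │                 
          │                 
          │                 
          │                 
          │Score:           
          │0                
          │                 
          │                 
          │                 
          │                 
          │                 
          │                 
          │                 
          │                 
          │                 
          │                 
          │                 
          │                 
          │                 
          │                 
          │                 
          │                 
          │                 


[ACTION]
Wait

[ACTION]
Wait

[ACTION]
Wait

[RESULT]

          │Next:            
          │████             
          │                 
   █      │                 
   ███    │                 
          │                 
          │Score:           
          │0                
          │                 
          │                 
          │                 
          │                 
          │                 
          │                 
          │                 
          │                 
          │                 
          │                 
          │                 
          │                 
          │                 
          │                 
          │                 
          │                 
          │                 


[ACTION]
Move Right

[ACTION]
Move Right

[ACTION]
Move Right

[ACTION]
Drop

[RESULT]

          │Next:            
          │████             
          │                 
          │                 
      █   │                 
      ███ │                 
          │Score:           
          │0                
          │                 
          │                 
          │                 
          │                 
          │                 
          │                 
          │                 
          │                 
          │                 
          │                 
          │                 
          │                 
          │                 
          │                 
          │                 
          │                 
          │                 


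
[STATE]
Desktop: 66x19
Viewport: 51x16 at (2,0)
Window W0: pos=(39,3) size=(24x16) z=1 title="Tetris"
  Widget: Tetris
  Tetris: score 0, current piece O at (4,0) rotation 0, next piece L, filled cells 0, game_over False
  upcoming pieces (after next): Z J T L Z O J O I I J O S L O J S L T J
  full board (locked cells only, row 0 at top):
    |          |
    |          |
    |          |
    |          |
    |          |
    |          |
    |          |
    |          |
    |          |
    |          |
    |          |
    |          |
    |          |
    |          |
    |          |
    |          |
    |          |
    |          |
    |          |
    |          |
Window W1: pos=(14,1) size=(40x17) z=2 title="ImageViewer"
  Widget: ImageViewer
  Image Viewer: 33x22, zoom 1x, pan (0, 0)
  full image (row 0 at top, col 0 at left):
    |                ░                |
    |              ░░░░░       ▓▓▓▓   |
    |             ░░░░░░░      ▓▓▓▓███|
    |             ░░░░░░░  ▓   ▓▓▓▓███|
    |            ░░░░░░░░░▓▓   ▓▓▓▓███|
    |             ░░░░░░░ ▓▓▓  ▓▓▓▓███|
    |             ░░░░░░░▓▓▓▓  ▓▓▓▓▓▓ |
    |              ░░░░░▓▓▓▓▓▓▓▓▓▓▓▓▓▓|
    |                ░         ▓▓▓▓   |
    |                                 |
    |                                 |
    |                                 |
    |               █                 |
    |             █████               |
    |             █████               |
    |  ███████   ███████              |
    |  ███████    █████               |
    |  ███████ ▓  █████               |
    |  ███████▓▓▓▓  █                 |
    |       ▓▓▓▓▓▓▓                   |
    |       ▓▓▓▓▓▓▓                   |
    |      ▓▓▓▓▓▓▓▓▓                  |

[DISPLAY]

                                                   
            ┏━━━━━━━━━━━━━━━━━━━━━━━━━━━━━━━━━━━━━━
            ┃ ImageViewer                          
            ┠──────────────────────────────────────
            ┃                ░                     
            ┃              ░░░░░       ▓▓▓▓        
            ┃             ░░░░░░░      ▓▓▓▓███     
            ┃             ░░░░░░░  ▓   ▓▓▓▓███     
            ┃            ░░░░░░░░░▓▓   ▓▓▓▓███     
            ┃             ░░░░░░░ ▓▓▓  ▓▓▓▓███     
            ┃             ░░░░░░░▓▓▓▓  ▓▓▓▓▓▓      
            ┃              ░░░░░▓▓▓▓▓▓▓▓▓▓▓▓▓▓     
            ┃                ░         ▓▓▓▓        
            ┃                                      
            ┃                                      
            ┃                                      


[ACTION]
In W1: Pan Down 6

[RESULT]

                                                   
            ┏━━━━━━━━━━━━━━━━━━━━━━━━━━━━━━━━━━━━━━
            ┃ ImageViewer                          
            ┠──────────────────────────────────────
            ┃             ░░░░░░░▓▓▓▓  ▓▓▓▓▓▓      
            ┃              ░░░░░▓▓▓▓▓▓▓▓▓▓▓▓▓▓     
            ┃                ░         ▓▓▓▓        
            ┃                                      
            ┃                                      
            ┃                                      
            ┃               █                      
            ┃             █████                    
            ┃             █████                    
            ┃  ███████   ███████                   
            ┃  ███████    █████                    
            ┃  ███████ ▓  █████                    


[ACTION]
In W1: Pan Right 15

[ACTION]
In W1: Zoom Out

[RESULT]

                                                   
            ┏━━━━━━━━━━━━━━━━━━━━━━━━━━━━━━━━━━━━━━
            ┃ ImageViewer                          
            ┠──────────────────────────────────────
            ┃░░░░░▓▓▓▓  ▓▓▓▓▓▓                     
            ┃░░░░▓▓▓▓▓▓▓▓▓▓▓▓▓▓                    
            ┃ ░         ▓▓▓▓                       
            ┃                                      
            ┃                                      
            ┃                                      
            ┃█                                     
            ┃███                                   
            ┃███                                   
            ┃████                                  
            ┃███                                   
            ┃███                                   


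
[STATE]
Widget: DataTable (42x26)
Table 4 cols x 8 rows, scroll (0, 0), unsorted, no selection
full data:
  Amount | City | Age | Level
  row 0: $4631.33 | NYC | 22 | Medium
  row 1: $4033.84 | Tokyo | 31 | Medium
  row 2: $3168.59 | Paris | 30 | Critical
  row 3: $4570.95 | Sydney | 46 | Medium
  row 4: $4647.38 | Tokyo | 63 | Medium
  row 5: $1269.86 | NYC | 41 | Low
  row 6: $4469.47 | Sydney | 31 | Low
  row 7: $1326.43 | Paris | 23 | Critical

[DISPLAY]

Amount  │City  │Age│Level                 
────────┼──────┼───┼────────              
$4631.33│NYC   │22 │Medium                
$4033.84│Tokyo │31 │Medium                
$3168.59│Paris │30 │Critical              
$4570.95│Sydney│46 │Medium                
$4647.38│Tokyo │63 │Medium                
$1269.86│NYC   │41 │Low                   
$4469.47│Sydney│31 │Low                   
$1326.43│Paris │23 │Critical              
                                          
                                          
                                          
                                          
                                          
                                          
                                          
                                          
                                          
                                          
                                          
                                          
                                          
                                          
                                          
                                          


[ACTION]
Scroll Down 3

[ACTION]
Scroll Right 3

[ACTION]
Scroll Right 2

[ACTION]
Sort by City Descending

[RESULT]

Amount  │City ▼│Age│Level                 
────────┼──────┼───┼────────              
$4033.84│Tokyo │31 │Medium                
$4647.38│Tokyo │63 │Medium                
$4570.95│Sydney│46 │Medium                
$4469.47│Sydney│31 │Low                   
$3168.59│Paris │30 │Critical              
$1326.43│Paris │23 │Critical              
$4631.33│NYC   │22 │Medium                
$1269.86│NYC   │41 │Low                   
                                          
                                          
                                          
                                          
                                          
                                          
                                          
                                          
                                          
                                          
                                          
                                          
                                          
                                          
                                          
                                          


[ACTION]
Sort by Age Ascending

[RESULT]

Amount  │City  │Ag▲│Level                 
────────┼──────┼───┼────────              
$4631.33│NYC   │22 │Medium                
$1326.43│Paris │23 │Critical              
$3168.59│Paris │30 │Critical              
$4033.84│Tokyo │31 │Medium                
$4469.47│Sydney│31 │Low                   
$1269.86│NYC   │41 │Low                   
$4570.95│Sydney│46 │Medium                
$4647.38│Tokyo │63 │Medium                
                                          
                                          
                                          
                                          
                                          
                                          
                                          
                                          
                                          
                                          
                                          
                                          
                                          
                                          
                                          
                                          


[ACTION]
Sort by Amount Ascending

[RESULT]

Amount ▲│City  │Age│Level                 
────────┼──────┼───┼────────              
$1269.86│NYC   │41 │Low                   
$1326.43│Paris │23 │Critical              
$3168.59│Paris │30 │Critical              
$4033.84│Tokyo │31 │Medium                
$4469.47│Sydney│31 │Low                   
$4570.95│Sydney│46 │Medium                
$4631.33│NYC   │22 │Medium                
$4647.38│Tokyo │63 │Medium                
                                          
                                          
                                          
                                          
                                          
                                          
                                          
                                          
                                          
                                          
                                          
                                          
                                          
                                          
                                          
                                          


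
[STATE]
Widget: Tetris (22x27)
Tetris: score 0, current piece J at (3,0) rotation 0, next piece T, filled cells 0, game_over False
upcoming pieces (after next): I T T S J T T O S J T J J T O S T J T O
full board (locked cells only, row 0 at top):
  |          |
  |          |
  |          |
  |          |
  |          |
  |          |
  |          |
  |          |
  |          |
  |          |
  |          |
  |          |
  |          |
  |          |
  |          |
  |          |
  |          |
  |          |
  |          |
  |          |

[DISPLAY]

   █      │Next:      
   ███    │ ▒         
          │▒▒▒        
          │           
          │           
          │           
          │Score:     
          │0          
          │           
          │           
          │           
          │           
          │           
          │           
          │           
          │           
          │           
          │           
          │           
          │           
          │           
          │           
          │           
          │           
          │           
          │           
          │           


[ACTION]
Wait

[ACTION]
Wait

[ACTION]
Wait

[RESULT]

          │Next:      
          │ ▒         
          │▒▒▒        
   █      │           
   ███    │           
          │           
          │Score:     
          │0          
          │           
          │           
          │           
          │           
          │           
          │           
          │           
          │           
          │           
          │           
          │           
          │           
          │           
          │           
          │           
          │           
          │           
          │           
          │           


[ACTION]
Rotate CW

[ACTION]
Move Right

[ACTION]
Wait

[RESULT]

          │Next:      
          │ ▒         
          │▒▒▒        
          │           
    ██    │           
    █     │           
    █     │Score:     
          │0          
          │           
          │           
          │           
          │           
          │           
          │           
          │           
          │           
          │           
          │           
          │           
          │           
          │           
          │           
          │           
          │           
          │           
          │           
          │           


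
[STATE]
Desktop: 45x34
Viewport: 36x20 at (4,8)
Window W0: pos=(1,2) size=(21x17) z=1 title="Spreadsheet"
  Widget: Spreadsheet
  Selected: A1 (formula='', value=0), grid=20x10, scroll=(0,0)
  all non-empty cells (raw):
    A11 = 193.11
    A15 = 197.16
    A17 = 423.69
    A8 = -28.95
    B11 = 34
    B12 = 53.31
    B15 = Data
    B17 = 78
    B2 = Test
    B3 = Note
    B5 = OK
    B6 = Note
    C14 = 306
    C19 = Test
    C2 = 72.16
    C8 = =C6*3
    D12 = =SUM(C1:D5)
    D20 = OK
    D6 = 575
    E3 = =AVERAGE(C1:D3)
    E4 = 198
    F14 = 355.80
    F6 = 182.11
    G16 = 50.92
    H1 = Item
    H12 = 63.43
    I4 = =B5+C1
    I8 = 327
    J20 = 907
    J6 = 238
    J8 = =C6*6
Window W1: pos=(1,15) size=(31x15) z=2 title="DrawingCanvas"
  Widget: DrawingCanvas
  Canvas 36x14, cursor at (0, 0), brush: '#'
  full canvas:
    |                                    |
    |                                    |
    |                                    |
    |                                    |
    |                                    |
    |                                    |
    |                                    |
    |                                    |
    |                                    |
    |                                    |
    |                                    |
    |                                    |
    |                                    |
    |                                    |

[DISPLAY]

1      [0]       ┃                  
2        0Test   ┃                  
3        0Note   ┃                  
4        0       ┃                  
5        0OK     ┃                  
6        0Note   ┃                  
7        0       ┃                  
━━━━━━━━━━━━━━━━━━━━━━━━━━━┓        
rawingCanvas               ┃        
───────────────────────────┨        
                           ┃        
                           ┃        
                           ┃        
                           ┃        
                           ┃        
                           ┃        
                           ┃        
                           ┃        
                           ┃        
                           ┃        


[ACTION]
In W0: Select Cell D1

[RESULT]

1        0       ┃                  
2        0Test   ┃                  
3        0Note   ┃                  
4        0       ┃                  
5        0OK     ┃                  
6        0Note   ┃                  
7        0       ┃                  
━━━━━━━━━━━━━━━━━━━━━━━━━━━┓        
rawingCanvas               ┃        
───────────────────────────┨        
                           ┃        
                           ┃        
                           ┃        
                           ┃        
                           ┃        
                           ┃        
                           ┃        
                           ┃        
                           ┃        
                           ┃        


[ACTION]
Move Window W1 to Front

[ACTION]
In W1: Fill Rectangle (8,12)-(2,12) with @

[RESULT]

1        0       ┃                  
2        0Test   ┃                  
3        0Note   ┃                  
4        0       ┃                  
5        0OK     ┃                  
6        0Note   ┃                  
7        0       ┃                  
━━━━━━━━━━━━━━━━━━━━━━━━━━━┓        
rawingCanvas               ┃        
───────────────────────────┨        
                           ┃        
                           ┃        
          @                ┃        
          @                ┃        
          @                ┃        
          @                ┃        
          @                ┃        
          @                ┃        
          @                ┃        
                           ┃        


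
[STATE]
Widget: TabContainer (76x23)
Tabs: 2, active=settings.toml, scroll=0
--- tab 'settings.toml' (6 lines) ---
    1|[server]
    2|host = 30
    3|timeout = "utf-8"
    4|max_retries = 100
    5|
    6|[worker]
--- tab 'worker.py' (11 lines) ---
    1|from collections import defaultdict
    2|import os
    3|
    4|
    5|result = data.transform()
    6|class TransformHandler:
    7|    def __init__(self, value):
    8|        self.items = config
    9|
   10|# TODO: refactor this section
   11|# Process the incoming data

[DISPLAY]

[settings.toml]│ worker.py                                                  
────────────────────────────────────────────────────────────────────────────
[server]                                                                    
host = 30                                                                   
timeout = "utf-8"                                                           
max_retries = 100                                                           
                                                                            
[worker]                                                                    
                                                                            
                                                                            
                                                                            
                                                                            
                                                                            
                                                                            
                                                                            
                                                                            
                                                                            
                                                                            
                                                                            
                                                                            
                                                                            
                                                                            
                                                                            


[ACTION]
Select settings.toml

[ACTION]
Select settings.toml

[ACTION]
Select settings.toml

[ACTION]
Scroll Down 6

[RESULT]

[settings.toml]│ worker.py                                                  
────────────────────────────────────────────────────────────────────────────
[worker]                                                                    
                                                                            
                                                                            
                                                                            
                                                                            
                                                                            
                                                                            
                                                                            
                                                                            
                                                                            
                                                                            
                                                                            
                                                                            
                                                                            
                                                                            
                                                                            
                                                                            
                                                                            
                                                                            
                                                                            
                                                                            


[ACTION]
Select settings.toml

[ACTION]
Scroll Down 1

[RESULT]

[settings.toml]│ worker.py                                                  
────────────────────────────────────────────────────────────────────────────
host = 30                                                                   
timeout = "utf-8"                                                           
max_retries = 100                                                           
                                                                            
[worker]                                                                    
                                                                            
                                                                            
                                                                            
                                                                            
                                                                            
                                                                            
                                                                            
                                                                            
                                                                            
                                                                            
                                                                            
                                                                            
                                                                            
                                                                            
                                                                            
                                                                            


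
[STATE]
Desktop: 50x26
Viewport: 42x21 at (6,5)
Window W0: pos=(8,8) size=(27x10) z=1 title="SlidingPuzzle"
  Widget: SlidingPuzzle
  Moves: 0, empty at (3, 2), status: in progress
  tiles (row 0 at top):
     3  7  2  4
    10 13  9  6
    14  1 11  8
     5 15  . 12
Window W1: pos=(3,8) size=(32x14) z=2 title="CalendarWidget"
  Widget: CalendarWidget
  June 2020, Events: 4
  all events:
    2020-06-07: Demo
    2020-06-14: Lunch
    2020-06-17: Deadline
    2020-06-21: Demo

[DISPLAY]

                                          
                                          
                                          
━━━━━━━━━━━━━━━━━━━━━━━━━━━━┓             
alendarWidget               ┃             
────────────────────────────┨             
        June 2020           ┃             
 Tu We Th Fr Sa Su          ┃             
  2  3  4  5  6  7*         ┃             
  9 10 11 12 13 14*         ┃             
 16 17* 18 19 20 21*        ┃             
 23 24 25 26 27 28          ┃             
 30                         ┃             
                            ┃             
                            ┃             
                            ┃             
━━━━━━━━━━━━━━━━━━━━━━━━━━━━┛             
                                          
                                          
                                          
                                          


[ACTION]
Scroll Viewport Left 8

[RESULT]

                                          
                                          
                                          
   ┏━━━━━━━━━━━━━━━━━━━━━━━━━━━━━━┓       
   ┃ CalendarWidget               ┃       
   ┠──────────────────────────────┨       
   ┃          June 2020           ┃       
   ┃Mo Tu We Th Fr Sa Su          ┃       
   ┃ 1  2  3  4  5  6  7*         ┃       
   ┃ 8  9 10 11 12 13 14*         ┃       
   ┃15 16 17* 18 19 20 21*        ┃       
   ┃22 23 24 25 26 27 28          ┃       
   ┃29 30                         ┃       
   ┃                              ┃       
   ┃                              ┃       
   ┃                              ┃       
   ┗━━━━━━━━━━━━━━━━━━━━━━━━━━━━━━┛       
                                          
                                          
                                          
                                          


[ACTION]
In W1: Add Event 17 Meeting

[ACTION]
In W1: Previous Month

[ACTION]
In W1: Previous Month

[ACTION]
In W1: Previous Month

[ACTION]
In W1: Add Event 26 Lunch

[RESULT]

                                          
                                          
                                          
   ┏━━━━━━━━━━━━━━━━━━━━━━━━━━━━━━┓       
   ┃ CalendarWidget               ┃       
   ┠──────────────────────────────┨       
   ┃          March 2020          ┃       
   ┃Mo Tu We Th Fr Sa Su          ┃       
   ┃                   1          ┃       
   ┃ 2  3  4  5  6  7  8          ┃       
   ┃ 9 10 11 12 13 14 15          ┃       
   ┃16 17 18 19 20 21 22          ┃       
   ┃23 24 25 26* 27 28 29         ┃       
   ┃30 31                         ┃       
   ┃                              ┃       
   ┃                              ┃       
   ┗━━━━━━━━━━━━━━━━━━━━━━━━━━━━━━┛       
                                          
                                          
                                          
                                          


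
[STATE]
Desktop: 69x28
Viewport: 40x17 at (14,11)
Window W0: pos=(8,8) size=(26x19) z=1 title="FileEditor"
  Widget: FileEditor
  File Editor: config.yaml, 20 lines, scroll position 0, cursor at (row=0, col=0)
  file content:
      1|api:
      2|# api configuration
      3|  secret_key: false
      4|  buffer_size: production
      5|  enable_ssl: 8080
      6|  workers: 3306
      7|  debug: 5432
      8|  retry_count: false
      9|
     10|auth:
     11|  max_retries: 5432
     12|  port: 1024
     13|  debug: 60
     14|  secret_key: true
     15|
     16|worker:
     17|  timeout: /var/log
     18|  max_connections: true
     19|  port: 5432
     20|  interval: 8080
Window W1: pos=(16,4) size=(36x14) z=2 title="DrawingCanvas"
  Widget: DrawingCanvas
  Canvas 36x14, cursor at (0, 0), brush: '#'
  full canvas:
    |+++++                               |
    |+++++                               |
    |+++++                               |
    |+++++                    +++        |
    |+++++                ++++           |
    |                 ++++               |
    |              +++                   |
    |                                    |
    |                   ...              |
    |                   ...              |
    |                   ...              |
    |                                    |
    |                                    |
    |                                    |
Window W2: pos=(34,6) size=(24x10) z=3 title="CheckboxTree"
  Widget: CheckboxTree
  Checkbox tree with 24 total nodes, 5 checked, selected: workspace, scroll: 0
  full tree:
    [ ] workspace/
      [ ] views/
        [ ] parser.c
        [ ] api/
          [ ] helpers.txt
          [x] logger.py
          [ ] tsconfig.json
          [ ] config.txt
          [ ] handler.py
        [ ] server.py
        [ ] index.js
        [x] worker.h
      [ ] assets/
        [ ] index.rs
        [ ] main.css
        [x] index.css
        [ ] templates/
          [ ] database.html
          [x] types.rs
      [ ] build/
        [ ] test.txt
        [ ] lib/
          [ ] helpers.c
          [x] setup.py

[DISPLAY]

  ┃+++++            ┃     [ ] parser.c  
 c┃                 ┃     [-] api/      
re┃              +++┃       [ ] helpers.
fe┃                 ┃       [x] logger.p
bl┃                 ┗━━━━━━━━━━━━━━━━━━━
ke┃                   ...            ┃  
ug┗━━━━━━━━━━━━━━━━━━━━━━━━━━━━━━━━━━┛  
ry_count: false   ░┃                    
                  ░┃                    
                  ░┃                    
_retries: 5432    ░┃                    
t: 1024           ░┃                    
ug: 60            ░┃                    
ret_key: true     ░┃                    
                  ▼┃                    
━━━━━━━━━━━━━━━━━━━┛                    
                                        


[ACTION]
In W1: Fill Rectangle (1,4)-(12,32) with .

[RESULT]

  ┃++++.............┃     [ ] parser.c  
 c┃    .............┃     [-] api/      
re┃    .............┃       [ ] helpers.
fe┃    .............┃       [x] logger.p
bl┃    .............┗━━━━━━━━━━━━━━━━━━━
ke┃    ............................. ┃  
ug┗━━━━━━━━━━━━━━━━━━━━━━━━━━━━━━━━━━┛  
ry_count: false   ░┃                    
                  ░┃                    
                  ░┃                    
_retries: 5432    ░┃                    
t: 1024           ░┃                    
ug: 60            ░┃                    
ret_key: true     ░┃                    
                  ▼┃                    
━━━━━━━━━━━━━━━━━━━┛                    
                                        


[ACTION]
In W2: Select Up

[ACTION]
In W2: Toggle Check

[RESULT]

  ┃++++.............┃     [x] parser.c  
 c┃    .............┃     [x] api/      
re┃    .............┃       [x] helpers.
fe┃    .............┃       [x] logger.p
bl┃    .............┗━━━━━━━━━━━━━━━━━━━
ke┃    ............................. ┃  
ug┗━━━━━━━━━━━━━━━━━━━━━━━━━━━━━━━━━━┛  
ry_count: false   ░┃                    
                  ░┃                    
                  ░┃                    
_retries: 5432    ░┃                    
t: 1024           ░┃                    
ug: 60            ░┃                    
ret_key: true     ░┃                    
                  ▼┃                    
━━━━━━━━━━━━━━━━━━━┛                    
                                        


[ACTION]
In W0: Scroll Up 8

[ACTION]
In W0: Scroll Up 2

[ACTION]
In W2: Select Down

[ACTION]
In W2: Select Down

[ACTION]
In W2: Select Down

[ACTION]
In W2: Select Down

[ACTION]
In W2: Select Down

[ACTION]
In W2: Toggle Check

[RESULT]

  ┃++++.............┃     [x] parser.c  
 c┃    .............┃     [-] api/      
re┃    .............┃       [x] helpers.
fe┃    .............┃>      [ ] logger.p
bl┃    .............┗━━━━━━━━━━━━━━━━━━━
ke┃    ............................. ┃  
ug┗━━━━━━━━━━━━━━━━━━━━━━━━━━━━━━━━━━┛  
ry_count: false   ░┃                    
                  ░┃                    
                  ░┃                    
_retries: 5432    ░┃                    
t: 1024           ░┃                    
ug: 60            ░┃                    
ret_key: true     ░┃                    
                  ▼┃                    
━━━━━━━━━━━━━━━━━━━┛                    
                                        


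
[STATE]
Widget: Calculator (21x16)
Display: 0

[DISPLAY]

                    0
┌───┬───┬───┬───┐    
│ 7 │ 8 │ 9 │ ÷ │    
├───┼───┼───┼───┤    
│ 4 │ 5 │ 6 │ × │    
├───┼───┼───┼───┤    
│ 1 │ 2 │ 3 │ - │    
├───┼───┼───┼───┤    
│ 0 │ . │ = │ + │    
├───┼───┼───┼───┤    
│ C │ MC│ MR│ M+│    
└───┴───┴───┴───┘    
                     
                     
                     
                     


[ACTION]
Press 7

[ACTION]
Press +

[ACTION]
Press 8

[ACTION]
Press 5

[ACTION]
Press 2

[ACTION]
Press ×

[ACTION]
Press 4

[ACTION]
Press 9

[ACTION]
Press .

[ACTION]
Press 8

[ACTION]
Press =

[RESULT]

              42778.2
┌───┬───┬───┬───┐    
│ 7 │ 8 │ 9 │ ÷ │    
├───┼───┼───┼───┤    
│ 4 │ 5 │ 6 │ × │    
├───┼───┼───┼───┤    
│ 1 │ 2 │ 3 │ - │    
├───┼───┼───┼───┤    
│ 0 │ . │ = │ + │    
├───┼───┼───┼───┤    
│ C │ MC│ MR│ M+│    
└───┴───┴───┴───┘    
                     
                     
                     
                     


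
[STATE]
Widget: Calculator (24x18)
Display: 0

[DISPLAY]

                       0
┌───┬───┬───┬───┐       
│ 7 │ 8 │ 9 │ ÷ │       
├───┼───┼───┼───┤       
│ 4 │ 5 │ 6 │ × │       
├───┼───┼───┼───┤       
│ 1 │ 2 │ 3 │ - │       
├───┼───┼───┼───┤       
│ 0 │ . │ = │ + │       
├───┼───┼───┼───┤       
│ C │ MC│ MR│ M+│       
└───┴───┴───┴───┘       
                        
                        
                        
                        
                        
                        


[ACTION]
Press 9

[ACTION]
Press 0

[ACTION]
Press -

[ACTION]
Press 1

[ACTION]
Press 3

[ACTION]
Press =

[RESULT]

                      77
┌───┬───┬───┬───┐       
│ 7 │ 8 │ 9 │ ÷ │       
├───┼───┼───┼───┤       
│ 4 │ 5 │ 6 │ × │       
├───┼───┼───┼───┤       
│ 1 │ 2 │ 3 │ - │       
├───┼───┼───┼───┤       
│ 0 │ . │ = │ + │       
├───┼───┼───┼───┤       
│ C │ MC│ MR│ M+│       
└───┴───┴───┴───┘       
                        
                        
                        
                        
                        
                        
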